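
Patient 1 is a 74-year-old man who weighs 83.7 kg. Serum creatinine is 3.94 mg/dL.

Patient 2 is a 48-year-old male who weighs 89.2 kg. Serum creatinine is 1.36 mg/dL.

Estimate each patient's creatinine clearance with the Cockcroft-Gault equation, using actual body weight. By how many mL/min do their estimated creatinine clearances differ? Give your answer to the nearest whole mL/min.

64 mL/min

Patient 1: CrCl = (140 − 74) × 83.7 / (72 × 3.94) = 5524.2 / 283.68 ≈ 19.5 mL/min
Patient 2: CrCl = (140 − 48) × 89.2 / (72 × 1.36) = 8206.4 / 97.92 ≈ 83.8 mL/min
|19.5 − 83.8| = 64.3 mL/min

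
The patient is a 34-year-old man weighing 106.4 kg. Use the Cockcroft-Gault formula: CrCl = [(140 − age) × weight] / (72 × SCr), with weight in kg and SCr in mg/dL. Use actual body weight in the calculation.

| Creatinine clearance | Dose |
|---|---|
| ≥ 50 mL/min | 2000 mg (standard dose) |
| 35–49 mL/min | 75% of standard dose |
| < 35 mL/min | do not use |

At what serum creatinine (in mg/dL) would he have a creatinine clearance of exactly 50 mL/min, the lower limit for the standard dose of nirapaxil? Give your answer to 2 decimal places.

3.13 mg/dL

Standard dose requires CrCl ≥ 50 mL/min.
Set (140 − 34) × 106.4 / (72 × SCr) = 50
SCr = (140 − 34) × 106.4 / (72 × 50) = 3.133 mg/dL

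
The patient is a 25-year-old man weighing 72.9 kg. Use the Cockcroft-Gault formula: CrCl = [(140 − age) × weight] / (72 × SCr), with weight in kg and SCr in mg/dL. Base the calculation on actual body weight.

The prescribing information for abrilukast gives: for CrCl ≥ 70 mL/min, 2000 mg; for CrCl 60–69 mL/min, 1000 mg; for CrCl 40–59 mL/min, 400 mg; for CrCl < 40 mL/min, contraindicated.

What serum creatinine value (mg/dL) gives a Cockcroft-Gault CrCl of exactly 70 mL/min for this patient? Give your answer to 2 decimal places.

1.66 mg/dL

Standard dose requires CrCl ≥ 70 mL/min.
Set (140 − 25) × 72.9 / (72 × SCr) = 70
SCr = (140 − 25) × 72.9 / (72 × 70) = 1.663 mg/dL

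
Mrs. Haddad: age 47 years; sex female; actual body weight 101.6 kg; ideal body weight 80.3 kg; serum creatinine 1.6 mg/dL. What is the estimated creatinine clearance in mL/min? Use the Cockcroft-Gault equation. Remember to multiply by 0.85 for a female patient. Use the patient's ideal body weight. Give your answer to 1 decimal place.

CrCl = (140 − 47) × 80.3 / (72 × 1.6) × 0.85 = 7467.9 / 115.20 × 0.85 ≈ 55.1 mL/min

55.1 mL/min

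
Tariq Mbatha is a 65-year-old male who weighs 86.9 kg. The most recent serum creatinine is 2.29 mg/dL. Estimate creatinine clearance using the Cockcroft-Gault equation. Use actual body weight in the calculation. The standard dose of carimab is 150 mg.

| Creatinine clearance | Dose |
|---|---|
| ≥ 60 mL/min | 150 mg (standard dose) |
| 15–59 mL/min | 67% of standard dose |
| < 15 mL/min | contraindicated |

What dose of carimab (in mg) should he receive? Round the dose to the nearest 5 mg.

CrCl = (140 − 65) × 86.9 / (72 × 2.29) = 6517.5 / 164.88 ≈ 39.5 mL/min
CrCl ≈ 40 mL/min → bracket 15–59 mL/min.
67% of 150 mg = 100.5 mg → 100 mg

100 mg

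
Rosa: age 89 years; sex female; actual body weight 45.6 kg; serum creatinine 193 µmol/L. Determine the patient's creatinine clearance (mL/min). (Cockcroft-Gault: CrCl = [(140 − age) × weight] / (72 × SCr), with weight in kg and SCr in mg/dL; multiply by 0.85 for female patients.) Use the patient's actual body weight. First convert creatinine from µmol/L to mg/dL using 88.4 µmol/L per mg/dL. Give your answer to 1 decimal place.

SCr = 193 / 88.4 = 2.183 mg/dL
CrCl = (140 − 89) × 45.6 / (72 × 2.183) × 0.85 = 2325.6 / 157.18 × 0.85 ≈ 12.6 mL/min

12.6 mL/min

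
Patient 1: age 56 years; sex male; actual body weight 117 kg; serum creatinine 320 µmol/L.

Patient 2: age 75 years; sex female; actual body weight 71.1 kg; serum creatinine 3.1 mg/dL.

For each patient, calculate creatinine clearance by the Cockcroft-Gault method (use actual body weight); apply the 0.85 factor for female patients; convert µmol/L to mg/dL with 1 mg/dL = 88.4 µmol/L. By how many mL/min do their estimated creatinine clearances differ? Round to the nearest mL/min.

Patient 1: SCr = 320 / 88.4 = 3.62 mg/dL
Patient 1: CrCl = (140 − 56) × 117 / (72 × 3.62) = 9828.0 / 260.64 ≈ 37.7 mL/min
Patient 2: CrCl = (140 − 75) × 71.1 / (72 × 3.1) × 0.85 = 4621.5 / 223.20 × 0.85 ≈ 17.6 mL/min
|37.7 − 17.6| = 20.1 mL/min

20 mL/min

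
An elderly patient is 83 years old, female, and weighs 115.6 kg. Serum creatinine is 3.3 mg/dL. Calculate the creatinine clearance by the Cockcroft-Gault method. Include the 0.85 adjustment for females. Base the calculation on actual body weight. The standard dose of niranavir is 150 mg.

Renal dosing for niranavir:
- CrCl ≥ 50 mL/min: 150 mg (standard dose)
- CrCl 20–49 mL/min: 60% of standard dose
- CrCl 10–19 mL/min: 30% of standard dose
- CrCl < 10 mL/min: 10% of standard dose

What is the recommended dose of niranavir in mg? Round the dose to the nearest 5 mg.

CrCl = (140 − 83) × 115.6 / (72 × 3.3) × 0.85 = 6589.2 / 237.60 × 0.85 ≈ 23.6 mL/min
CrCl ≈ 24 mL/min → bracket 20–49 mL/min.
60% of 150 mg = 90 mg

90 mg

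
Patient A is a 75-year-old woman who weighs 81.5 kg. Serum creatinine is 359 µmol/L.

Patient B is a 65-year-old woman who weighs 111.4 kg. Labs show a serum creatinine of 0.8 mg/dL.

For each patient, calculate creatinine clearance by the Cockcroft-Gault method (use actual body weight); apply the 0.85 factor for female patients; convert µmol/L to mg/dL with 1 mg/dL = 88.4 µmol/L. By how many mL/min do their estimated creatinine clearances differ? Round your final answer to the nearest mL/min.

108 mL/min

Patient A: SCr = 359 / 88.4 = 4.061 mg/dL
Patient A: CrCl = (140 − 75) × 81.5 / (72 × 4.061) × 0.85 = 5297.5 / 292.39 × 0.85 ≈ 15.4 mL/min
Patient B: CrCl = (140 − 65) × 111.4 / (72 × 0.8) × 0.85 = 8355.0 / 57.60 × 0.85 ≈ 123.3 mL/min
|15.4 − 123.3| = 107.9 mL/min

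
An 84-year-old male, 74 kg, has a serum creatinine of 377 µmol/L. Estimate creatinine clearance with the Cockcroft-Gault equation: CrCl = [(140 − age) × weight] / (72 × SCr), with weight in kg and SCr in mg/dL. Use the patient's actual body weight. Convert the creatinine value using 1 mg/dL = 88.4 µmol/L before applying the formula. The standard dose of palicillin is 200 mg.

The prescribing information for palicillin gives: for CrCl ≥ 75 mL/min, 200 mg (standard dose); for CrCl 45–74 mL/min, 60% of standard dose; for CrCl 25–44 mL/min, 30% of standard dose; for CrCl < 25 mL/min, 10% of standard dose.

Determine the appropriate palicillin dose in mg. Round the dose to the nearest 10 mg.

20 mg

SCr = 377 / 88.4 = 4.265 mg/dL
CrCl = (140 − 84) × 74 / (72 × 4.265) = 4144.0 / 307.08 ≈ 13.5 mL/min
CrCl ≈ 13 mL/min → bracket < 25 mL/min.
10% of 200 mg = 20 mg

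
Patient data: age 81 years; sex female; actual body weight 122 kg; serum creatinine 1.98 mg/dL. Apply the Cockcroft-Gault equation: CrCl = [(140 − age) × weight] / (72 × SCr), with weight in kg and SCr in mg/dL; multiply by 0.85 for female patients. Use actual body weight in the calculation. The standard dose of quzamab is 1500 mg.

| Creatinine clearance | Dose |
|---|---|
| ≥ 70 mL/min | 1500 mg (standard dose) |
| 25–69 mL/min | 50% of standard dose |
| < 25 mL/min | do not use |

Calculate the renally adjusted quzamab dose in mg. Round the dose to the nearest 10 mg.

750 mg

CrCl = (140 − 81) × 122 / (72 × 1.98) × 0.85 = 7198.0 / 142.56 × 0.85 ≈ 42.9 mL/min
CrCl ≈ 43 mL/min → bracket 25–69 mL/min.
50% of 1500 mg = 750 mg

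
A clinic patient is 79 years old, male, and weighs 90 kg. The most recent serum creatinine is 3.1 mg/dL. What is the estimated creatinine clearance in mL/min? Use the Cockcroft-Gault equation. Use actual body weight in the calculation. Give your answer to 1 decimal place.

24.6 mL/min

CrCl = (140 − 79) × 90 / (72 × 3.1) = 5490.0 / 223.20 ≈ 24.6 mL/min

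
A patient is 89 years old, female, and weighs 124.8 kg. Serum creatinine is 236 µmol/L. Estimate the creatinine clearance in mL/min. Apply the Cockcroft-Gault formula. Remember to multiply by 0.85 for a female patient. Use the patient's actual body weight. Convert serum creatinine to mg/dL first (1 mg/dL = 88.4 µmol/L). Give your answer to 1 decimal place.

28.1 mL/min

SCr = 236 / 88.4 = 2.67 mg/dL
CrCl = (140 − 89) × 124.8 / (72 × 2.67) × 0.85 = 6364.8 / 192.24 × 0.85 ≈ 28.1 mL/min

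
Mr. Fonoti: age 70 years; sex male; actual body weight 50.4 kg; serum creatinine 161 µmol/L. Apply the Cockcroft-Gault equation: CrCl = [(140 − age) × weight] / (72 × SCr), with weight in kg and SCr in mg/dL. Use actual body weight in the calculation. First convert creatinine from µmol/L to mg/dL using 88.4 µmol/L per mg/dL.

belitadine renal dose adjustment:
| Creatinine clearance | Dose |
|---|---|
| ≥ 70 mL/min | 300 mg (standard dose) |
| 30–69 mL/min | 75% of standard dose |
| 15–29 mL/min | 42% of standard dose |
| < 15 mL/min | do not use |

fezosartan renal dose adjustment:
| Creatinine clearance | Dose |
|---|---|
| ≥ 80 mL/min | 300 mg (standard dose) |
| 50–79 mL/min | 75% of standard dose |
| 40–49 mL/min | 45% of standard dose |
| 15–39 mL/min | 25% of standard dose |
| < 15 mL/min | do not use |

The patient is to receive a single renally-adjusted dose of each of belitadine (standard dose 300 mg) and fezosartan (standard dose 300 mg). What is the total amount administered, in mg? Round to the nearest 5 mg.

SCr = 161 / 88.4 = 1.821 mg/dL
CrCl = (140 − 70) × 50.4 / (72 × 1.821) = 3528.0 / 131.11 ≈ 26.9 mL/min
CrCl ≈ 27 mL/min.
belitadine: 15–29 mL/min → 42% of 300 mg = 126 mg.
fezosartan: 15–39 mL/min → 25% of 300 mg = 75 mg.
Total = 126 + 75 = 201 mg.

200 mg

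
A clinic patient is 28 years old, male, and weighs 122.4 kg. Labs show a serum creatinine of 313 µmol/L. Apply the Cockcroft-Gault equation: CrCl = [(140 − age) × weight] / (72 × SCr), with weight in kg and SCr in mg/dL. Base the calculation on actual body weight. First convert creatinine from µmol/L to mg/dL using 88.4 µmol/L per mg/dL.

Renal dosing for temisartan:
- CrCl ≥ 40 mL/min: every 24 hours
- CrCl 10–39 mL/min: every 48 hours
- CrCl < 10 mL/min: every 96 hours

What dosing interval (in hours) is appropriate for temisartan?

SCr = 313 / 88.4 = 3.541 mg/dL
CrCl = (140 − 28) × 122.4 / (72 × 3.541) = 13708.8 / 254.95 ≈ 53.8 mL/min
CrCl ≈ 54 mL/min → bracket ≥ 40 mL/min → every 24 hours.

every 24 hours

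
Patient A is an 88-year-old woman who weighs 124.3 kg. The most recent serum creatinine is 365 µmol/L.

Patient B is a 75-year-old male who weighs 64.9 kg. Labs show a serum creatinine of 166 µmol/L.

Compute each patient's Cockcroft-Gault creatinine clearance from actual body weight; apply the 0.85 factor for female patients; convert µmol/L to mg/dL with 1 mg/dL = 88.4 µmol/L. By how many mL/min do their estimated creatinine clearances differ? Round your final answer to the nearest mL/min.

13 mL/min

Patient A: SCr = 365 / 88.4 = 4.129 mg/dL
Patient A: CrCl = (140 − 88) × 124.3 / (72 × 4.129) × 0.85 = 6463.6 / 297.29 × 0.85 ≈ 18.5 mL/min
Patient B: SCr = 166 / 88.4 = 1.878 mg/dL
Patient B: CrCl = (140 − 75) × 64.9 / (72 × 1.878) = 4218.5 / 135.22 ≈ 31.2 mL/min
|18.5 − 31.2| = 12.7 mL/min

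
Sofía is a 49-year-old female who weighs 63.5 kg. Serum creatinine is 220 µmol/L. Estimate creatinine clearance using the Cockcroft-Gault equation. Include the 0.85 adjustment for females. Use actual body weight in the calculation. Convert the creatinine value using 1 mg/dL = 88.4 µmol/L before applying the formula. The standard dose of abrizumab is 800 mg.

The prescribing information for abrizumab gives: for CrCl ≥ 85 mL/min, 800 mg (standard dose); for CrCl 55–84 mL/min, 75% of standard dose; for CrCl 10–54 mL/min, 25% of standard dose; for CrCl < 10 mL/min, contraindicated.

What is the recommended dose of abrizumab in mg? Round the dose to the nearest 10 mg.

200 mg

SCr = 220 / 88.4 = 2.489 mg/dL
CrCl = (140 − 49) × 63.5 / (72 × 2.489) × 0.85 = 5778.5 / 179.21 × 0.85 ≈ 27.4 mL/min
CrCl ≈ 27 mL/min → bracket 10–54 mL/min.
25% of 800 mg = 200 mg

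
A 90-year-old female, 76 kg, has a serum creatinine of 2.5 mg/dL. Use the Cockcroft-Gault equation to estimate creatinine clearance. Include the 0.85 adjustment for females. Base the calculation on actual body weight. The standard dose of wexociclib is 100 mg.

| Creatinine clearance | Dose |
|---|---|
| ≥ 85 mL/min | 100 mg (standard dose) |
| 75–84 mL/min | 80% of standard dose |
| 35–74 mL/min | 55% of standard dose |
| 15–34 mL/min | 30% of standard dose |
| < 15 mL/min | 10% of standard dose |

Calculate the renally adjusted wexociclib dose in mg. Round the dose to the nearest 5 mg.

30 mg

CrCl = (140 − 90) × 76 / (72 × 2.5) × 0.85 = 3800.0 / 180.00 × 0.85 ≈ 17.9 mL/min
CrCl ≈ 18 mL/min → bracket 15–34 mL/min.
30% of 100 mg = 30 mg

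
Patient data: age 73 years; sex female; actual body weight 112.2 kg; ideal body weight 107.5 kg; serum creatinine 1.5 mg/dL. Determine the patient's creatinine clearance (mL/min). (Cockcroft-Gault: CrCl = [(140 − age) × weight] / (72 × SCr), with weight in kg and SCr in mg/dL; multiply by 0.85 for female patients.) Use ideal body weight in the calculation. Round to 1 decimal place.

CrCl = (140 − 73) × 107.5 / (72 × 1.5) × 0.85 = 7202.5 / 108.00 × 0.85 ≈ 56.7 mL/min

56.7 mL/min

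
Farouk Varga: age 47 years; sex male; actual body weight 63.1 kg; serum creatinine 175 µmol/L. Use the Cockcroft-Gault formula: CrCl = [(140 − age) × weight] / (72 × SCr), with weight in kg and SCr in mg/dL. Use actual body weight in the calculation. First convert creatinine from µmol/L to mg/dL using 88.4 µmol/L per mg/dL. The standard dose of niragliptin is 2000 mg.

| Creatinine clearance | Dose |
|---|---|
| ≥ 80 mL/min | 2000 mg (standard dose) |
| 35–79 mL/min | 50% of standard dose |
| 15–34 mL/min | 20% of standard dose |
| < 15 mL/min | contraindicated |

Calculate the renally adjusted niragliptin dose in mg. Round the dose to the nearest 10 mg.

1000 mg

SCr = 175 / 88.4 = 1.98 mg/dL
CrCl = (140 − 47) × 63.1 / (72 × 1.98) = 5868.3 / 142.56 ≈ 41.2 mL/min
CrCl ≈ 41 mL/min → bracket 35–79 mL/min.
50% of 2000 mg = 1000 mg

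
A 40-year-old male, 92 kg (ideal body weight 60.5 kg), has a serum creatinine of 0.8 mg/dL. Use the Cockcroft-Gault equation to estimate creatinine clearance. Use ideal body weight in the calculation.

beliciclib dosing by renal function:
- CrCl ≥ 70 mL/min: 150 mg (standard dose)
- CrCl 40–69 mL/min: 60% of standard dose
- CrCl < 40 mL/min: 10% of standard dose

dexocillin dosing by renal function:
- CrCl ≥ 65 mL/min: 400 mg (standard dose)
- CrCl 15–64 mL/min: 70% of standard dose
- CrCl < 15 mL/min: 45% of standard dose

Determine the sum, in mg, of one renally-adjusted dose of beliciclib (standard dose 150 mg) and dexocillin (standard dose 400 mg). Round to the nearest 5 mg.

550 mg

CrCl = (140 − 40) × 60.5 / (72 × 0.8) = 6050.0 / 57.60 ≈ 105.0 mL/min
CrCl ≈ 105 mL/min.
beliciclib: ≥ 70 mL/min → 100% of 150 mg = 150 mg.
dexocillin: ≥ 65 mL/min → 100% of 400 mg = 400 mg.
Total = 150 + 400 = 550 mg.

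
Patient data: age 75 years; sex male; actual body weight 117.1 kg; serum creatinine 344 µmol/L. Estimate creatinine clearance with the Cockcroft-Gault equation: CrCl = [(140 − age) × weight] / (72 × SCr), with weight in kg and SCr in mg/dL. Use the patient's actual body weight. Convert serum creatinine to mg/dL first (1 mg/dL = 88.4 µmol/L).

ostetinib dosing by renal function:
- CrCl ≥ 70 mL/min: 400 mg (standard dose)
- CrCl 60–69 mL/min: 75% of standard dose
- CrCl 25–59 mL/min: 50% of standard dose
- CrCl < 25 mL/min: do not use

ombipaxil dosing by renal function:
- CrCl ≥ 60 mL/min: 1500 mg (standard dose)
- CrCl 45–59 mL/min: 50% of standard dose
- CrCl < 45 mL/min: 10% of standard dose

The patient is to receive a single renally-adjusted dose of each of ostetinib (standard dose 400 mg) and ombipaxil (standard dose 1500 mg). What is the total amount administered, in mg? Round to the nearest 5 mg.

SCr = 344 / 88.4 = 3.891 mg/dL
CrCl = (140 − 75) × 117.1 / (72 × 3.891) = 7611.5 / 280.15 ≈ 27.2 mL/min
CrCl ≈ 27 mL/min.
ostetinib: 25–59 mL/min → 50% of 400 mg = 200 mg.
ombipaxil: < 45 mL/min → 10% of 1500 mg = 150 mg.
Total = 200 + 150 = 350 mg.

350 mg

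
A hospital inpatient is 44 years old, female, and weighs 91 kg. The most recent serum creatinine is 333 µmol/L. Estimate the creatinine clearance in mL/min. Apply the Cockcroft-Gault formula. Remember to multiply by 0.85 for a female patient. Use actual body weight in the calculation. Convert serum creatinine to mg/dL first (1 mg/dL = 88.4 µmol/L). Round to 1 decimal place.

27.4 mL/min

SCr = 333 / 88.4 = 3.767 mg/dL
CrCl = (140 − 44) × 91 / (72 × 3.767) × 0.85 = 8736.0 / 271.22 × 0.85 ≈ 27.4 mL/min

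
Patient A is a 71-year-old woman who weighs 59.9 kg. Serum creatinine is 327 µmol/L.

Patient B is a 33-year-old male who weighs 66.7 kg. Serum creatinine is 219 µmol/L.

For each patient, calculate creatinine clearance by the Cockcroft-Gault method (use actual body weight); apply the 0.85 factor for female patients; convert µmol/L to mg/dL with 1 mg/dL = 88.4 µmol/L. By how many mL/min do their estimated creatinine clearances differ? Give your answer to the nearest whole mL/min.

27 mL/min

Patient A: SCr = 327 / 88.4 = 3.699 mg/dL
Patient A: CrCl = (140 − 71) × 59.9 / (72 × 3.699) × 0.85 = 4133.1 / 266.33 × 0.85 ≈ 13.2 mL/min
Patient B: SCr = 219 / 88.4 = 2.477 mg/dL
Patient B: CrCl = (140 − 33) × 66.7 / (72 × 2.477) = 7136.9 / 178.34 ≈ 40.0 mL/min
|13.2 − 40.0| = 26.8 mL/min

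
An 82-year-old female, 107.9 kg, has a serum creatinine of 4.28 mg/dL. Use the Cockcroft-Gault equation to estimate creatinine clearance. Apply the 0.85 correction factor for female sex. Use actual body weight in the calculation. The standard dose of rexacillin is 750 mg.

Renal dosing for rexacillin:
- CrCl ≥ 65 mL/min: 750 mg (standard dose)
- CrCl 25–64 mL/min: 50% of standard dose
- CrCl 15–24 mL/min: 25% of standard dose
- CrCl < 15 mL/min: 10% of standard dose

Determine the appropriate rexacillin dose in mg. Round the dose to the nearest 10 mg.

CrCl = (140 − 82) × 107.9 / (72 × 4.28) × 0.85 = 6258.2 / 308.16 × 0.85 ≈ 17.3 mL/min
CrCl ≈ 17 mL/min → bracket 15–24 mL/min.
25% of 750 mg = 187.5 mg → 190 mg

190 mg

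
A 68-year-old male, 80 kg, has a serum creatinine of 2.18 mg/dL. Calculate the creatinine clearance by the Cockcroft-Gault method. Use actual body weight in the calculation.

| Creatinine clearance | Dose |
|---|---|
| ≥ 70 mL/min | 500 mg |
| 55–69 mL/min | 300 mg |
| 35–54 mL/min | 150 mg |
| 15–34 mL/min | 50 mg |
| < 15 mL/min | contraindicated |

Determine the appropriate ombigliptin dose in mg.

CrCl = (140 − 68) × 80 / (72 × 2.18) = 5760.0 / 156.96 ≈ 36.7 mL/min
CrCl ≈ 37 mL/min → bracket 35–54 mL/min.
Dose for this bracket: 150 mg.

150 mg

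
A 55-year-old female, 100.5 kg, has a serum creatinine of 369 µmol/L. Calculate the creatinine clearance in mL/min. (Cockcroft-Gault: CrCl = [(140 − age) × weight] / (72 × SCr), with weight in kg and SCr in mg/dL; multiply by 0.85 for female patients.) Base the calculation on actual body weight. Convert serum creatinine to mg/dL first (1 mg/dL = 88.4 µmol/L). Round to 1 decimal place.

24.2 mL/min

SCr = 369 / 88.4 = 4.174 mg/dL
CrCl = (140 − 55) × 100.5 / (72 × 4.174) × 0.85 = 8542.5 / 300.53 × 0.85 ≈ 24.2 mL/min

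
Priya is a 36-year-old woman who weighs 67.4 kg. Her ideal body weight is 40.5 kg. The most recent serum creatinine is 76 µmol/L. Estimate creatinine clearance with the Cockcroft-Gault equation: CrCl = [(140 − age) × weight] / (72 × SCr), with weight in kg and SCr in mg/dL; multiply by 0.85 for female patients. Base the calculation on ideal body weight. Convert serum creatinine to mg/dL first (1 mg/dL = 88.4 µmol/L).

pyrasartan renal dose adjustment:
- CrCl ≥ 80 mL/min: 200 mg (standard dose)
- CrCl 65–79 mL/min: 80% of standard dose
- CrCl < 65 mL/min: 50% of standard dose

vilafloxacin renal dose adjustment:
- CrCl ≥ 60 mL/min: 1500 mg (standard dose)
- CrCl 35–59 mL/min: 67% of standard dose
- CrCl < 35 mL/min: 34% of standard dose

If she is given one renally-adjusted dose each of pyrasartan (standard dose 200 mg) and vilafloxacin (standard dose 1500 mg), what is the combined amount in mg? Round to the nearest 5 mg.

1105 mg

SCr = 76 / 88.4 = 0.86 mg/dL
CrCl = (140 − 36) × 40.5 / (72 × 0.86) × 0.85 = 4212.0 / 61.92 × 0.85 ≈ 57.8 mL/min
CrCl ≈ 58 mL/min.
pyrasartan: < 65 mL/min → 50% of 200 mg = 100 mg.
vilafloxacin: 35–59 mL/min → 67% of 1500 mg = 1005 mg.
Total = 100 + 1005 = 1105 mg.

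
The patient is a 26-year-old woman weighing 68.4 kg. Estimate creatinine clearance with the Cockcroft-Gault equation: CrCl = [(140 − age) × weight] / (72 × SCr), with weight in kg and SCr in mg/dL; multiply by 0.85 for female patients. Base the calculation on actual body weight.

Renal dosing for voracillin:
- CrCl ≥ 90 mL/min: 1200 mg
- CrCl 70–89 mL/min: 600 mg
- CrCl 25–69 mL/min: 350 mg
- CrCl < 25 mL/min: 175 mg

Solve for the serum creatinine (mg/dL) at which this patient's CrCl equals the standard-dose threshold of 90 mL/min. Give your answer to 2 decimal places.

1.02 mg/dL

Standard dose requires CrCl ≥ 90 mL/min.
Set (140 − 26) × 68.4 × 0.85 / (72 × SCr) = 90
SCr = (140 − 26) × 68.4 × 0.85 / (72 × 90) = 1.023 mg/dL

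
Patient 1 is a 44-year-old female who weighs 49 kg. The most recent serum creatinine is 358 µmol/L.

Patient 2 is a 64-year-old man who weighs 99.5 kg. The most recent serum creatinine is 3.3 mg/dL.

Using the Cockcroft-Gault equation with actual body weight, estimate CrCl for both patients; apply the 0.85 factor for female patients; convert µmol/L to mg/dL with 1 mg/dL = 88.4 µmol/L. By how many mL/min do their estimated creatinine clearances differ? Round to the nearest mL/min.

Patient 1: SCr = 358 / 88.4 = 4.05 mg/dL
Patient 1: CrCl = (140 − 44) × 49 / (72 × 4.05) × 0.85 = 4704.0 / 291.60 × 0.85 ≈ 13.7 mL/min
Patient 2: CrCl = (140 − 64) × 99.5 / (72 × 3.3) = 7562.0 / 237.60 ≈ 31.8 mL/min
|13.7 − 31.8| = 18.1 mL/min

18 mL/min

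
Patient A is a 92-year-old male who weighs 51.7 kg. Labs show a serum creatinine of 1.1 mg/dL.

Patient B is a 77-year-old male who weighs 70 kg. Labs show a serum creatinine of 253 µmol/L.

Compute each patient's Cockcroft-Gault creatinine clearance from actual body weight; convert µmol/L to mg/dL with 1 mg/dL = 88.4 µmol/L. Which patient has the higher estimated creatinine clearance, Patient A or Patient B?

Patient A

Patient A: CrCl = (140 − 92) × 51.7 / (72 × 1.1) = 2481.6 / 79.20 ≈ 31.3 mL/min
Patient B: SCr = 253 / 88.4 = 2.862 mg/dL
Patient B: CrCl = (140 − 77) × 70 / (72 × 2.862) = 4410.0 / 206.06 ≈ 21.4 mL/min
31.3 vs 21.4 mL/min → Patient A is higher.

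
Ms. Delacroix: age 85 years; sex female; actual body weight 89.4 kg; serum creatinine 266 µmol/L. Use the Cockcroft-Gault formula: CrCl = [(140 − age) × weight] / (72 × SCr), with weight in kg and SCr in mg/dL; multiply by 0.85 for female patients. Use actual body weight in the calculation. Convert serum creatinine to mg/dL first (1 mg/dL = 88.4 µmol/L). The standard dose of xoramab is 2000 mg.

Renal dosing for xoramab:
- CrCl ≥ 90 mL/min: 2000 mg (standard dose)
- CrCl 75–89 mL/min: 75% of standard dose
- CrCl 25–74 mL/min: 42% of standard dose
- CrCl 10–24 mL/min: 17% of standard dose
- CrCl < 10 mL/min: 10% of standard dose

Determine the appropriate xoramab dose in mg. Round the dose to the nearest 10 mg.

340 mg

SCr = 266 / 88.4 = 3.009 mg/dL
CrCl = (140 − 85) × 89.4 / (72 × 3.009) × 0.85 = 4917.0 / 216.65 × 0.85 ≈ 19.3 mL/min
CrCl ≈ 19 mL/min → bracket 10–24 mL/min.
17% of 2000 mg = 340 mg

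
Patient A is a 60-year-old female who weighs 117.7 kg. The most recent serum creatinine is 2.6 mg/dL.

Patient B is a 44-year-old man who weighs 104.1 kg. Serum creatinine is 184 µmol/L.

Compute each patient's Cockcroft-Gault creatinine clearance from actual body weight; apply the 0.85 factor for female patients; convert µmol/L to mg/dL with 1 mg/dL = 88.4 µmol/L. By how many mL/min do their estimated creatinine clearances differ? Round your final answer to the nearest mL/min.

24 mL/min

Patient A: CrCl = (140 − 60) × 117.7 / (72 × 2.6) × 0.85 = 9416.0 / 187.20 × 0.85 ≈ 42.8 mL/min
Patient B: SCr = 184 / 88.4 = 2.081 mg/dL
Patient B: CrCl = (140 − 44) × 104.1 / (72 × 2.081) = 9993.6 / 149.83 ≈ 66.7 mL/min
|42.8 − 66.7| = 23.9 mL/min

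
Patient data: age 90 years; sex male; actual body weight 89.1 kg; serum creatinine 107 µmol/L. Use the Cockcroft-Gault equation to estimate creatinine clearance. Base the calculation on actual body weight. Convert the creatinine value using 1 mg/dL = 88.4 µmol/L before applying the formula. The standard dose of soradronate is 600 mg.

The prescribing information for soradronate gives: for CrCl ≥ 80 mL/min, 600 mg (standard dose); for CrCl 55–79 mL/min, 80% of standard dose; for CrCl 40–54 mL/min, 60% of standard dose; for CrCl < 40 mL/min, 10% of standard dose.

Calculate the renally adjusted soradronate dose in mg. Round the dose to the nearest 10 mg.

SCr = 107 / 88.4 = 1.21 mg/dL
CrCl = (140 − 90) × 89.1 / (72 × 1.21) = 4455.0 / 87.12 ≈ 51.1 mL/min
CrCl ≈ 51 mL/min → bracket 40–54 mL/min.
60% of 600 mg = 360 mg

360 mg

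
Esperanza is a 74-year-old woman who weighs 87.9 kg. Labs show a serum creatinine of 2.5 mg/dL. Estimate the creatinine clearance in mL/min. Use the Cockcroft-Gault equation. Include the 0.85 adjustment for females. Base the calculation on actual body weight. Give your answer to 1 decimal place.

27.4 mL/min

CrCl = (140 − 74) × 87.9 / (72 × 2.5) × 0.85 = 5801.4 / 180.00 × 0.85 ≈ 27.4 mL/min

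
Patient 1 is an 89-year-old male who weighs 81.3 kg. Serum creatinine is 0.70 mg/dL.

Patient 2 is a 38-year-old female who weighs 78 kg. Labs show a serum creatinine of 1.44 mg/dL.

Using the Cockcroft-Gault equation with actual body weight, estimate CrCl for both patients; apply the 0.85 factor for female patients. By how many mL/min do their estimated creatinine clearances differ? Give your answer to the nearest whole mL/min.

17 mL/min

Patient 1: CrCl = (140 − 89) × 81.3 / (72 × 0.7) = 4146.3 / 50.40 ≈ 82.3 mL/min
Patient 2: CrCl = (140 − 38) × 78 / (72 × 1.44) × 0.85 = 7956.0 / 103.68 × 0.85 ≈ 65.2 mL/min
|82.3 − 65.2| = 17.1 mL/min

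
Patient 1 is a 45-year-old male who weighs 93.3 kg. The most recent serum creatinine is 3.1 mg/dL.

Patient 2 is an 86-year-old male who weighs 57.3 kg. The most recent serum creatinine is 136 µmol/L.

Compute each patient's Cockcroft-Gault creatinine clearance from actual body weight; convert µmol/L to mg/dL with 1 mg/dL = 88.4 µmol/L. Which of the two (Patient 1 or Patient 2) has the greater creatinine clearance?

Patient 1

Patient 1: CrCl = (140 − 45) × 93.3 / (72 × 3.1) = 8863.5 / 223.20 ≈ 39.7 mL/min
Patient 2: SCr = 136 / 88.4 = 1.538 mg/dL
Patient 2: CrCl = (140 − 86) × 57.3 / (72 × 1.538) = 3094.2 / 110.74 ≈ 27.9 mL/min
39.7 vs 27.9 mL/min → Patient 1 is higher.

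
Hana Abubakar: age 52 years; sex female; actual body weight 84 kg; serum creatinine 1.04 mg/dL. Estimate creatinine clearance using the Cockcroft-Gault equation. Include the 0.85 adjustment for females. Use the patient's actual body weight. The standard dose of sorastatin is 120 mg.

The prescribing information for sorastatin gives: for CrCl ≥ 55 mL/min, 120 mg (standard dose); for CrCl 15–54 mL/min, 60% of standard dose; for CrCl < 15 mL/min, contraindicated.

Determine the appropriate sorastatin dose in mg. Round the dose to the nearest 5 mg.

CrCl = (140 − 52) × 84 / (72 × 1.04) × 0.85 = 7392.0 / 74.88 × 0.85 ≈ 83.9 mL/min
CrCl ≈ 84 mL/min → bracket ≥ 55 mL/min.
100% of 120 mg = 120 mg

120 mg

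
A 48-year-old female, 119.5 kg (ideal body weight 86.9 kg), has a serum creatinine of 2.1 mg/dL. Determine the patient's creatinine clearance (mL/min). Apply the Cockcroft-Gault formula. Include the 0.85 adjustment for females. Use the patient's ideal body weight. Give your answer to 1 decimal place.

44.9 mL/min

CrCl = (140 − 48) × 86.9 / (72 × 2.1) × 0.85 = 7994.8 / 151.20 × 0.85 ≈ 44.9 mL/min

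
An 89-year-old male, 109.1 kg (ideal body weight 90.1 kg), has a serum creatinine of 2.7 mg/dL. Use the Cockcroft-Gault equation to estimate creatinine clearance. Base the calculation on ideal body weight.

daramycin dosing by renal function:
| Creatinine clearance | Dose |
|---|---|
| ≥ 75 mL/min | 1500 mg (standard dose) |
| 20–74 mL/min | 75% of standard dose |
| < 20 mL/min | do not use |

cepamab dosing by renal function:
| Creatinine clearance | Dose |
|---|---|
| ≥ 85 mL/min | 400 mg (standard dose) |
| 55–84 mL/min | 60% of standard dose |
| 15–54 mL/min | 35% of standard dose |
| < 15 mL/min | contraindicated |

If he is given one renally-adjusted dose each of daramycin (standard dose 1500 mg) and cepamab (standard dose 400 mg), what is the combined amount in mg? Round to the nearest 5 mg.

CrCl = (140 − 89) × 90.1 / (72 × 2.7) = 4595.1 / 194.40 ≈ 23.6 mL/min
CrCl ≈ 24 mL/min.
daramycin: 20–74 mL/min → 75% of 1500 mg = 1125 mg.
cepamab: 15–54 mL/min → 35% of 400 mg = 140 mg.
Total = 1125 + 140 = 1265 mg.

1265 mg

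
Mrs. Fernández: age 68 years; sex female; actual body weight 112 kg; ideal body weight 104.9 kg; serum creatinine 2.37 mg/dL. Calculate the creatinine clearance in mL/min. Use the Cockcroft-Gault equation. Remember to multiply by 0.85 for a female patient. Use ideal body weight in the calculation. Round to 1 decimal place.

CrCl = (140 − 68) × 104.9 / (72 × 2.37) × 0.85 = 7552.8 / 170.64 × 0.85 ≈ 37.6 mL/min

37.6 mL/min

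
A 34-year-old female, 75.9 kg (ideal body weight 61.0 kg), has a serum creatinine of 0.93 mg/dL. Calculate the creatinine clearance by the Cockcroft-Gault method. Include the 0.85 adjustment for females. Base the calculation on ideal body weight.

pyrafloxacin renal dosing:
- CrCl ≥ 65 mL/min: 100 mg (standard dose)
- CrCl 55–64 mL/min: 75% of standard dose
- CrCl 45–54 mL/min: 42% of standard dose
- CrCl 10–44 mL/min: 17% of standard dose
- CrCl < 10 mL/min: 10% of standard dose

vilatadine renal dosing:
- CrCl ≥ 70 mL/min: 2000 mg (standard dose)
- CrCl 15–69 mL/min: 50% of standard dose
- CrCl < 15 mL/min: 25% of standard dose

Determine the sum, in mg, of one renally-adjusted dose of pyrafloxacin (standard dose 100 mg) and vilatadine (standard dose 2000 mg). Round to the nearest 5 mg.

CrCl = (140 − 34) × 61 / (72 × 0.93) × 0.85 = 6466.0 / 66.96 × 0.85 ≈ 82.1 mL/min
CrCl ≈ 82 mL/min.
pyrafloxacin: ≥ 65 mL/min → 100% of 100 mg = 100 mg.
vilatadine: ≥ 70 mL/min → 100% of 2000 mg = 2000 mg.
Total = 100 + 2000 = 2100 mg.

2100 mg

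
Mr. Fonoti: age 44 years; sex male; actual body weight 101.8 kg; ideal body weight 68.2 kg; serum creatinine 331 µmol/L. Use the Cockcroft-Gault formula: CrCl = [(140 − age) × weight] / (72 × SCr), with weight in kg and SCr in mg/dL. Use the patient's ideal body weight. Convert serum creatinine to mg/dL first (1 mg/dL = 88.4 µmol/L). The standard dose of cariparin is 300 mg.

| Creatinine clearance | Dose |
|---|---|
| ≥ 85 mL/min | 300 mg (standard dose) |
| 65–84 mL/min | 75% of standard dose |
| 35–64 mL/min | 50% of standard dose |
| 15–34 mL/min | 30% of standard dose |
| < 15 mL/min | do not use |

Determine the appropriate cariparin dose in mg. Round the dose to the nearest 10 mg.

90 mg

SCr = 331 / 88.4 = 3.744 mg/dL
CrCl = (140 − 44) × 68.2 / (72 × 3.744) = 6547.2 / 269.57 ≈ 24.3 mL/min
CrCl ≈ 24 mL/min → bracket 15–34 mL/min.
30% of 300 mg = 90 mg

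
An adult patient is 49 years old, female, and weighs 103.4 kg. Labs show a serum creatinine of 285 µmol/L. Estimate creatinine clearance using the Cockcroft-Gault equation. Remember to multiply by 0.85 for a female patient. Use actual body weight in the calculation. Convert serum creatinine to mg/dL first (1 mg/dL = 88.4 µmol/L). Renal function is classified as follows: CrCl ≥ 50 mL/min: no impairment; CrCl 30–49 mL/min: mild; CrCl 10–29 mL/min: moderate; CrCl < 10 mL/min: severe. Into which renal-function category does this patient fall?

mild

SCr = 285 / 88.4 = 3.224 mg/dL
CrCl = (140 − 49) × 103.4 / (72 × 3.224) × 0.85 = 9409.4 / 232.13 × 0.85 ≈ 34.5 mL/min
34 mL/min falls in the 'mild' range.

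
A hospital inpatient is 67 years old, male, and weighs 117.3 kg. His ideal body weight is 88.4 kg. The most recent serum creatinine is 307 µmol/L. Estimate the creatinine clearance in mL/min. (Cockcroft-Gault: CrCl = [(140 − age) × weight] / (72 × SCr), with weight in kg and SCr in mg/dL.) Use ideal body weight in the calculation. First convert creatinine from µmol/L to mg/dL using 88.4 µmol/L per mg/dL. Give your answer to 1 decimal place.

SCr = 307 / 88.4 = 3.473 mg/dL
CrCl = (140 − 67) × 88.4 / (72 × 3.473) = 6453.2 / 250.06 ≈ 25.8 mL/min

25.8 mL/min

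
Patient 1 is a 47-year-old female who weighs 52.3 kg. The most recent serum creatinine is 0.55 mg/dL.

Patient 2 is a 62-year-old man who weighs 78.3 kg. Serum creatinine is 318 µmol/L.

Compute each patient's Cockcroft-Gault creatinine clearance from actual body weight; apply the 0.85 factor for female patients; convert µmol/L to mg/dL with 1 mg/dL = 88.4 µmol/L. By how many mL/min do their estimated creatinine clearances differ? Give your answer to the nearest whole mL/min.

81 mL/min

Patient 1: CrCl = (140 − 47) × 52.3 / (72 × 0.55) × 0.85 = 4863.9 / 39.60 × 0.85 ≈ 104.4 mL/min
Patient 2: SCr = 318 / 88.4 = 3.597 mg/dL
Patient 2: CrCl = (140 − 62) × 78.3 / (72 × 3.597) = 6107.4 / 258.98 ≈ 23.6 mL/min
|104.4 − 23.6| = 80.8 mL/min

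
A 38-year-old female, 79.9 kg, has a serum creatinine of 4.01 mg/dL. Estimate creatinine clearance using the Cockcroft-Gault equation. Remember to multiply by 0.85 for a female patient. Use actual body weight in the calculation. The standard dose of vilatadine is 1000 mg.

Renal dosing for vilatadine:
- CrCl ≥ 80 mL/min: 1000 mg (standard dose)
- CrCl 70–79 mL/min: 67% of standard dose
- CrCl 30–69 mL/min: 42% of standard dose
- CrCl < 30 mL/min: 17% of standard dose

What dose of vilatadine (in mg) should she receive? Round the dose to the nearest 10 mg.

170 mg

CrCl = (140 − 38) × 79.9 / (72 × 4.01) × 0.85 = 8149.8 / 288.72 × 0.85 ≈ 24.0 mL/min
CrCl ≈ 24 mL/min → bracket < 30 mL/min.
17% of 1000 mg = 170 mg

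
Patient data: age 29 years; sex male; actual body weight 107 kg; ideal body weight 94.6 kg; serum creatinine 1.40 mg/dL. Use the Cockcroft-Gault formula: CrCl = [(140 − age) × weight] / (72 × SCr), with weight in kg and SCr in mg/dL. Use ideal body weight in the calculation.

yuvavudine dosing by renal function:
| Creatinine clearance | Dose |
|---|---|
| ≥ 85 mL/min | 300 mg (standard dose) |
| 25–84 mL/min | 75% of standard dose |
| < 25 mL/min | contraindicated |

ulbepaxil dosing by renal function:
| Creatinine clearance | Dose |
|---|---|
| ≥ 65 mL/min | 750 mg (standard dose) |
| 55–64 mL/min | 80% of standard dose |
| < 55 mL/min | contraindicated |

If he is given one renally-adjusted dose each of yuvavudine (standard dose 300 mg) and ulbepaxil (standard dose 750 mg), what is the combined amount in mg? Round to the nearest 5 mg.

1050 mg

CrCl = (140 − 29) × 94.6 / (72 × 1.4) = 10500.6 / 100.80 ≈ 104.2 mL/min
CrCl ≈ 104 mL/min.
yuvavudine: ≥ 85 mL/min → 100% of 300 mg = 300 mg.
ulbepaxil: ≥ 65 mL/min → 100% of 750 mg = 750 mg.
Total = 300 + 750 = 1050 mg.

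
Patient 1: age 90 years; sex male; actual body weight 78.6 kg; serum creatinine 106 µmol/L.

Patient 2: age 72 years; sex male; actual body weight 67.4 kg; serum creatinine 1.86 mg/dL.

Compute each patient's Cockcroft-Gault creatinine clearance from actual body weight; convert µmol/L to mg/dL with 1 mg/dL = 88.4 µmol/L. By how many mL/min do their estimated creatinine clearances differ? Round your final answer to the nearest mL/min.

11 mL/min

Patient 1: SCr = 106 / 88.4 = 1.199 mg/dL
Patient 1: CrCl = (140 − 90) × 78.6 / (72 × 1.199) = 3930.0 / 86.33 ≈ 45.5 mL/min
Patient 2: CrCl = (140 − 72) × 67.4 / (72 × 1.86) = 4583.2 / 133.92 ≈ 34.2 mL/min
|45.5 − 34.2| = 11.3 mL/min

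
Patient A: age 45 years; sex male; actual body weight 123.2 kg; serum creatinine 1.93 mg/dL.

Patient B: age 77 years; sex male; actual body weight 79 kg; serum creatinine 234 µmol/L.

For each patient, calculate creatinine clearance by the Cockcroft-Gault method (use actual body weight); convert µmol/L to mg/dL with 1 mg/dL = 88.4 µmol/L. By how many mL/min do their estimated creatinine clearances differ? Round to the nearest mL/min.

58 mL/min

Patient A: CrCl = (140 − 45) × 123.2 / (72 × 1.93) = 11704.0 / 138.96 ≈ 84.2 mL/min
Patient B: SCr = 234 / 88.4 = 2.647 mg/dL
Patient B: CrCl = (140 − 77) × 79 / (72 × 2.647) = 4977.0 / 190.58 ≈ 26.1 mL/min
|84.2 − 26.1| = 58.1 mL/min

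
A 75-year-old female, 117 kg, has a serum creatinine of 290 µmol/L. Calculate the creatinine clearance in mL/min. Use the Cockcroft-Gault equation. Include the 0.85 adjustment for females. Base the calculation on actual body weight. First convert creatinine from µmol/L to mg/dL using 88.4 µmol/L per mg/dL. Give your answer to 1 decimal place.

SCr = 290 / 88.4 = 3.281 mg/dL
CrCl = (140 − 75) × 117 / (72 × 3.281) × 0.85 = 7605.0 / 236.23 × 0.85 ≈ 27.4 mL/min

27.4 mL/min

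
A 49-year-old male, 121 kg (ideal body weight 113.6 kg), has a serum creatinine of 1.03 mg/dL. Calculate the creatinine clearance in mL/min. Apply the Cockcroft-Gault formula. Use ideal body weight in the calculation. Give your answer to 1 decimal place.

CrCl = (140 − 49) × 113.6 / (72 × 1.03) = 10337.6 / 74.16 ≈ 139.4 mL/min

139.4 mL/min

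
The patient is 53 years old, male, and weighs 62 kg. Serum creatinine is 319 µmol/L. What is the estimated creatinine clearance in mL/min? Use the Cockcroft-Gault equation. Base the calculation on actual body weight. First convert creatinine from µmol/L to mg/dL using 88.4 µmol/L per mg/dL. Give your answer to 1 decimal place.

SCr = 319 / 88.4 = 3.609 mg/dL
CrCl = (140 − 53) × 62 / (72 × 3.609) = 5394.0 / 259.85 ≈ 20.8 mL/min

20.8 mL/min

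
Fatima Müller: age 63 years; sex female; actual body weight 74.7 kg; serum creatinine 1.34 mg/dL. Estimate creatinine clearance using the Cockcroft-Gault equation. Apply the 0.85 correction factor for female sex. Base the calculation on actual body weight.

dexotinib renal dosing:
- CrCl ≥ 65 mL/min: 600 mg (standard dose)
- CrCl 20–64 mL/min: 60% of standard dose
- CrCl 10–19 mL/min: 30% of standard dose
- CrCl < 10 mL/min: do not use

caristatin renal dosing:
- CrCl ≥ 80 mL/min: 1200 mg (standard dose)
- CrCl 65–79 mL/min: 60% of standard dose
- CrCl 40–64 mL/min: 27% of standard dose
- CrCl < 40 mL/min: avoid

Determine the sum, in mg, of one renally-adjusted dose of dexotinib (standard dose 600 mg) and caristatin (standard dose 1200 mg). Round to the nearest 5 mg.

CrCl = (140 − 63) × 74.7 / (72 × 1.34) × 0.85 = 5751.9 / 96.48 × 0.85 ≈ 50.7 mL/min
CrCl ≈ 51 mL/min.
dexotinib: 20–64 mL/min → 60% of 600 mg = 360 mg.
caristatin: 40–64 mL/min → 27% of 1200 mg = 324 mg.
Total = 360 + 324 = 684 mg.

685 mg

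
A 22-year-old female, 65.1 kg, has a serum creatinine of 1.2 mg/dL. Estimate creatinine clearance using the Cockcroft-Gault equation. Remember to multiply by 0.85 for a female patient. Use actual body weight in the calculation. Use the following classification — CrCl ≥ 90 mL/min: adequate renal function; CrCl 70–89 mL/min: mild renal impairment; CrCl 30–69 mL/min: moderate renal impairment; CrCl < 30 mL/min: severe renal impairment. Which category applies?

CrCl = (140 − 22) × 65.1 / (72 × 1.2) × 0.85 = 7681.8 / 86.40 × 0.85 ≈ 75.6 mL/min
76 mL/min falls in the 'mild renal impairment' range.

mild renal impairment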